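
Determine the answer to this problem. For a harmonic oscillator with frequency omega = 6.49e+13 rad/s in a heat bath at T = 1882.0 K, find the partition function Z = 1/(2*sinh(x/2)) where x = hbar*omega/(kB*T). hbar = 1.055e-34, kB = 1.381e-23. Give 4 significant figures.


Step 1: Compute x = hbar*omega/(kB*T) = 1.055e-34*6.49e+13/(1.381e-23*1882.0) = 0.2634
Step 2: x/2 = 0.1317
Step 3: sinh(x/2) = 0.1321
Step 4: Z = 1/(2*0.1321) = 3.785

3.785


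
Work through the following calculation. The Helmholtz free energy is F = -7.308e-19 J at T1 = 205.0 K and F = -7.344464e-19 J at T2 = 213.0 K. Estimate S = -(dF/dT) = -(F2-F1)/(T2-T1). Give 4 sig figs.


Step 1: dF = F2 - F1 = -7.344464e-19 - (-7.308e-19) = -3.6464e-21 J
Step 2: dT = T2 - T1 = 213.0 - 205.0 = 8 K
Step 3: S = -dF/dT = -(-3.6464e-21)/8 = 4.558e-22 J/K

4.558e-22


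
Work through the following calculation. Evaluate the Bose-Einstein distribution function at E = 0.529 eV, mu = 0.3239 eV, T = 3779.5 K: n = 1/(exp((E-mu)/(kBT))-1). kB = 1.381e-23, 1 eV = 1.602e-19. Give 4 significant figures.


Step 1: (E - mu) = 0.2051 eV
Step 2: x = (E-mu)*eV/(kB*T) = 0.2051*1.602e-19/(1.381e-23*3779.5) = 0.6295
Step 3: exp(x) = 1.877
Step 4: n = 1/(exp(x)-1) = 1.141

1.141


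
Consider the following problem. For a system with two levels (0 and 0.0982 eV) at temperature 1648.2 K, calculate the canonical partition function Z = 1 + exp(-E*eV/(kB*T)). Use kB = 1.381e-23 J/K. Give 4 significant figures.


Step 1: Compute beta*E = E*eV/(kB*T) = 0.0982*1.602e-19/(1.381e-23*1648.2) = 0.6911
Step 2: exp(-beta*E) = exp(-0.6911) = 0.501
Step 3: Z = 1 + 0.501 = 1.501

1.501


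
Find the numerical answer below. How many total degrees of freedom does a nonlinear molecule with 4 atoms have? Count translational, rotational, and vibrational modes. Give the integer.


Step 1: Translational DOF = 3
Step 2: Rotational DOF (nonlinear) = 3
Step 3: Vibrational DOF = 3*4 - 6 = 6
Step 4: Total = 3 + 3 + 6 = 12

12


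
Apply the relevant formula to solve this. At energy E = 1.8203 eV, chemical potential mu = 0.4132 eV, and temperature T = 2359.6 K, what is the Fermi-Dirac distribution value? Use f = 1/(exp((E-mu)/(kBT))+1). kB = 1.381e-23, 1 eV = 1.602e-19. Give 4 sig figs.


Step 1: (E - mu) = 1.8203 - 0.4132 = 1.407 eV
Step 2: Convert: (E-mu)*eV = 2.254e-19 J
Step 3: x = (E-mu)*eV/(kB*T) = 6.918
Step 4: f = 1/(exp(6.918)+1) = 0.0009892

0.0009892


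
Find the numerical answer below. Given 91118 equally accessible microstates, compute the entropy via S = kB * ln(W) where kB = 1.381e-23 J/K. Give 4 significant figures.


Step 1: ln(W) = ln(91118) = 11.42
Step 2: S = kB * ln(W) = 1.381e-23 * 11.42
Step 3: S = 1.577e-22 J/K

1.577e-22


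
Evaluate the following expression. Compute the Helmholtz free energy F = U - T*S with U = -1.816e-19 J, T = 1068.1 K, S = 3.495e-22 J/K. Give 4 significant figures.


Step 1: T*S = 1068.1 * 3.495e-22 = 3.733e-19 J
Step 2: F = U - T*S = -1.816e-19 - 3.733e-19
Step 3: F = -5.549e-19 J

-5.549e-19


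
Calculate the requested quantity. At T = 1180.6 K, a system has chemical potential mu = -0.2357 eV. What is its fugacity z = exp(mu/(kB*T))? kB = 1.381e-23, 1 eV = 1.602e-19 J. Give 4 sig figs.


Step 1: Convert mu to Joules: -0.2357*1.602e-19 = -3.776e-20 J
Step 2: kB*T = 1.381e-23*1180.6 = 1.63e-20 J
Step 3: mu/(kB*T) = -2.316
Step 4: z = exp(-2.316) = 0.09867

0.09867


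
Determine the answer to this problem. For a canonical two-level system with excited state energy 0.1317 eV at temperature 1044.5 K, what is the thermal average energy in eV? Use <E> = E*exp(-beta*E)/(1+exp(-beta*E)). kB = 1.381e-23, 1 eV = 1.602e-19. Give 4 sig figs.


Step 1: beta*E = 0.1317*1.602e-19/(1.381e-23*1044.5) = 1.463
Step 2: exp(-beta*E) = 0.2316
Step 3: <E> = 0.1317*0.2316/(1+0.2316) = 0.02477 eV

0.02477


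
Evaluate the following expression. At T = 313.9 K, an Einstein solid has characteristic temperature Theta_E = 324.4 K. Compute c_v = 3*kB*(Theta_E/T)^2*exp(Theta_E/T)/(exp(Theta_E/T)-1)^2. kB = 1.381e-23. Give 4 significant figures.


Step 1: x = Theta_E/T = 324.4/313.9 = 1.033
Step 2: x^2 = 1.068
Step 3: exp(x) = 2.811
Step 4: c_v = 3*1.381e-23*1.068*2.811/(2.811-1)^2 = 3.793e-23

3.793e-23


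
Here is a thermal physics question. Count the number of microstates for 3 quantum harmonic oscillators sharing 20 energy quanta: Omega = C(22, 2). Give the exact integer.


Step 1: Use binomial coefficient C(22, 2)
Step 2: Numerator = 22! / 20!
Step 3: Denominator = 2!
Step 4: Omega = 231

231


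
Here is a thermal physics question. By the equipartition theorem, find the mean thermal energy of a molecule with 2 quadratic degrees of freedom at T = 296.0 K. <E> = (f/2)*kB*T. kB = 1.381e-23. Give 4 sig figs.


Step 1: f/2 = 2/2 = 1
Step 2: kB*T = 1.381e-23 * 296.0 = 4.088e-21
Step 3: <E> = 1 * 4.088e-21 = 4.088e-21 J

4.088e-21


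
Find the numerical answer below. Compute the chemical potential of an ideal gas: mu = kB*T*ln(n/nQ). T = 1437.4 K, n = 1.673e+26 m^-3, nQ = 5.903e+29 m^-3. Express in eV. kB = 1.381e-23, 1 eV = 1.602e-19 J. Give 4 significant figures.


Step 1: n/nQ = 1.673e+26/5.903e+29 = 0.0002834
Step 2: ln(n/nQ) = -8.169
Step 3: mu = kB*T*ln(n/nQ) = 1.985e-20*-8.169 = -1.622e-19 J
Step 4: Convert to eV: -1.622e-19/1.602e-19 = -1.012 eV

-1.012


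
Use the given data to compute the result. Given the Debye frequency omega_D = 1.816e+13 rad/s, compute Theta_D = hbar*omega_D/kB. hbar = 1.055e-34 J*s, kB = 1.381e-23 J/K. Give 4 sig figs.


Step 1: hbar*omega_D = 1.055e-34 * 1.816e+13 = 1.916e-21 J
Step 2: Theta_D = 1.916e-21 / 1.381e-23
Step 3: Theta_D = 138.7 K

138.7


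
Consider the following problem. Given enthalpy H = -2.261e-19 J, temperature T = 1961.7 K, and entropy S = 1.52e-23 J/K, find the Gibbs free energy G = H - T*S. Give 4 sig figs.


Step 1: T*S = 1961.7 * 1.52e-23 = 2.982e-20 J
Step 2: G = H - T*S = -2.261e-19 - 2.982e-20
Step 3: G = -2.559e-19 J

-2.559e-19


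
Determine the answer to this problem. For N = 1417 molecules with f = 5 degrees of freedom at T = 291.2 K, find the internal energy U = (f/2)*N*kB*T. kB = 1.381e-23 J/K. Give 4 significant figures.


Step 1: f/2 = 5/2 = 2.5
Step 2: N*kB*T = 1417*1.381e-23*291.2 = 5.698e-18
Step 3: U = 2.5 * 5.698e-18 = 1.425e-17 J

1.425e-17


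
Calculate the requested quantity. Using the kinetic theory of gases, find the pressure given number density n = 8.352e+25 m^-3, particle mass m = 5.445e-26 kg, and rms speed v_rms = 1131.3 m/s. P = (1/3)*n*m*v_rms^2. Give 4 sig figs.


Step 1: v_rms^2 = 1131.3^2 = 1.28e+06
Step 2: n*m = 8.352e+25*5.445e-26 = 4.548
Step 3: P = (1/3)*4.548*1.28e+06 = 1.94e+06 Pa

1.94e+06


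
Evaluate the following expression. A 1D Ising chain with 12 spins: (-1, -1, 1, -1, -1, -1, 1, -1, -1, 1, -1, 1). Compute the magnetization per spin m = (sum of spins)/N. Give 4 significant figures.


Step 1: Count up spins (+1): 4, down spins (-1): 8
Step 2: Total magnetization M = 4 - 8 = -4
Step 3: m = M/N = -4/12 = -0.3333

-0.3333


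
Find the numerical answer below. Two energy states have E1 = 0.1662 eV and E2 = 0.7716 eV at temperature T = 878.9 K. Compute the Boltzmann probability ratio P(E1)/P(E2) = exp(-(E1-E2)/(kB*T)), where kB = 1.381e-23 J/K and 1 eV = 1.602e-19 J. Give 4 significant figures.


Step 1: Compute energy difference dE = E1 - E2 = 0.1662 - 0.7716 = -0.6054 eV
Step 2: Convert to Joules: dE_J = -0.6054 * 1.602e-19 = -9.699e-20 J
Step 3: Compute exponent = -dE_J / (kB * T) = -(-9.699e-20) / (1.381e-23 * 878.9) = 7.99
Step 4: P(E1)/P(E2) = exp(7.99) = 2953

2953


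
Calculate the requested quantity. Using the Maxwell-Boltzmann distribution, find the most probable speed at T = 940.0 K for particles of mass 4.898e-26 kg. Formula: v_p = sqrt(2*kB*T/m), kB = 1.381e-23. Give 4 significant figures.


Step 1: Numerator = 2*kB*T = 2*1.381e-23*940.0 = 2.596e-20
Step 2: Ratio = 2.596e-20 / 4.898e-26 = 5.301e+05
Step 3: v_p = sqrt(5.301e+05) = 728.1 m/s

728.1


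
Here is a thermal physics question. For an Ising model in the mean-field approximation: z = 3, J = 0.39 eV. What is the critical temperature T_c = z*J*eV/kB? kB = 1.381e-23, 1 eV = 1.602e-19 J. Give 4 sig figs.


Step 1: z*J = 3*0.39 = 1.17 eV
Step 2: Convert to Joules: 1.17*1.602e-19 = 1.874e-19 J
Step 3: T_c = 1.874e-19 / 1.381e-23 = 1.357e+04 K

1.357e+04


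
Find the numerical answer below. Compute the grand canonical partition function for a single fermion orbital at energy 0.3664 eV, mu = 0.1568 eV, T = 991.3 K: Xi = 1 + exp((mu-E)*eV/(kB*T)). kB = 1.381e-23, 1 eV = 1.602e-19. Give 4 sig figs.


Step 1: (mu - E) = 0.1568 - 0.3664 = -0.2096 eV
Step 2: x = (mu-E)*eV/(kB*T) = -0.2096*1.602e-19/(1.381e-23*991.3) = -2.453
Step 3: exp(x) = 0.08606
Step 4: Xi = 1 + 0.08606 = 1.086

1.086


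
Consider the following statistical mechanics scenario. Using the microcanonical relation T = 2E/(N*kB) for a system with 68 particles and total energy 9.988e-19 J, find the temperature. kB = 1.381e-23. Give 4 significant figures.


Step 1: Numerator = 2*E = 2*9.988e-19 = 1.998e-18 J
Step 2: Denominator = N*kB = 68*1.381e-23 = 9.391e-22
Step 3: T = 1.998e-18 / 9.391e-22 = 2127 K

2127


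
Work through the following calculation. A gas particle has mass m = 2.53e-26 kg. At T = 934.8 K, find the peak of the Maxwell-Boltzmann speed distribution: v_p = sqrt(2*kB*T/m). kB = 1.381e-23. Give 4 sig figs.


Step 1: Numerator = 2*kB*T = 2*1.381e-23*934.8 = 2.582e-20
Step 2: Ratio = 2.582e-20 / 2.53e-26 = 1.021e+06
Step 3: v_p = sqrt(1.021e+06) = 1010 m/s

1010


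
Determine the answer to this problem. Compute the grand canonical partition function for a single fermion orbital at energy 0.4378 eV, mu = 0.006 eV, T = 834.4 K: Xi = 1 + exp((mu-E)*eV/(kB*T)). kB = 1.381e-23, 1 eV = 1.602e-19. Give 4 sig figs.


Step 1: (mu - E) = 0.006 - 0.4378 = -0.4318 eV
Step 2: x = (mu-E)*eV/(kB*T) = -0.4318*1.602e-19/(1.381e-23*834.4) = -6.003
Step 3: exp(x) = 0.002471
Step 4: Xi = 1 + 0.002471 = 1.002

1.002


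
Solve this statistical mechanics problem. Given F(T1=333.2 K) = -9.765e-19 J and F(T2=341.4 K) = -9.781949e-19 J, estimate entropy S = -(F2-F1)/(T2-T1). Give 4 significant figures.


Step 1: dF = F2 - F1 = -9.781949e-19 - (-9.765e-19) = -1.6949e-21 J
Step 2: dT = T2 - T1 = 341.4 - 333.2 = 8.2 K
Step 3: S = -dF/dT = -(-1.6949e-21)/8.2 = 2.067e-22 J/K

2.067e-22


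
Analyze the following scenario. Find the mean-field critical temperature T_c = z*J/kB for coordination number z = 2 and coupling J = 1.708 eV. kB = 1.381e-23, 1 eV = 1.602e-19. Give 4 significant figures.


Step 1: z*J = 2*1.708 = 3.416 eV
Step 2: Convert to Joules: 3.416*1.602e-19 = 5.472e-19 J
Step 3: T_c = 5.472e-19 / 1.381e-23 = 3.963e+04 K

3.963e+04


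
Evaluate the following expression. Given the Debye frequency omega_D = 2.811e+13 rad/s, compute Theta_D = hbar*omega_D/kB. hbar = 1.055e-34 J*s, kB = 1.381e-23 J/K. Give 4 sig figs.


Step 1: hbar*omega_D = 1.055e-34 * 2.811e+13 = 2.966e-21 J
Step 2: Theta_D = 2.966e-21 / 1.381e-23
Step 3: Theta_D = 214.7 K

214.7


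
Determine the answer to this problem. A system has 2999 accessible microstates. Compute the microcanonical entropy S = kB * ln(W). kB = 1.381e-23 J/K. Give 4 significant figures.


Step 1: ln(W) = ln(2999) = 8.006
Step 2: S = kB * ln(W) = 1.381e-23 * 8.006
Step 3: S = 1.106e-22 J/K

1.106e-22


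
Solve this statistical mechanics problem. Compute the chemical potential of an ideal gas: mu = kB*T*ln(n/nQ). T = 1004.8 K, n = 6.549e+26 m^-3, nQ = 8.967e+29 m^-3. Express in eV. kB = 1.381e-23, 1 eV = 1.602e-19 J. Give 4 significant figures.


Step 1: n/nQ = 6.549e+26/8.967e+29 = 0.0007303
Step 2: ln(n/nQ) = -7.222
Step 3: mu = kB*T*ln(n/nQ) = 1.388e-20*-7.222 = -1.002e-19 J
Step 4: Convert to eV: -1.002e-19/1.602e-19 = -0.6256 eV

-0.6256


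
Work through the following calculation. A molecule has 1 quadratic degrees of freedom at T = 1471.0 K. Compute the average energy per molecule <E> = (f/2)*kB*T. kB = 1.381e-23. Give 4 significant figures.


Step 1: f/2 = 1/2 = 0.5
Step 2: kB*T = 1.381e-23 * 1471.0 = 2.031e-20
Step 3: <E> = 0.5 * 2.031e-20 = 1.016e-20 J

1.016e-20


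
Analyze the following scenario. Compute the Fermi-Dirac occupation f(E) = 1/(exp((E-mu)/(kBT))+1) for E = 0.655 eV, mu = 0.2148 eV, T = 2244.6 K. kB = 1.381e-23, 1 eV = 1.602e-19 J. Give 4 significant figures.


Step 1: (E - mu) = 0.655 - 0.2148 = 0.4402 eV
Step 2: Convert: (E-mu)*eV = 7.052e-20 J
Step 3: x = (E-mu)*eV/(kB*T) = 2.275
Step 4: f = 1/(exp(2.275)+1) = 0.09322

0.09322


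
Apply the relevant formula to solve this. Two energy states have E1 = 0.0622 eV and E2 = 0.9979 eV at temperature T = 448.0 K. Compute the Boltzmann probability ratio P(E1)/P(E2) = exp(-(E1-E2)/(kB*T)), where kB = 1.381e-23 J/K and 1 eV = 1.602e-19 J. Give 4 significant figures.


Step 1: Compute energy difference dE = E1 - E2 = 0.0622 - 0.9979 = -0.9357 eV
Step 2: Convert to Joules: dE_J = -0.9357 * 1.602e-19 = -1.499e-19 J
Step 3: Compute exponent = -dE_J / (kB * T) = -(-1.499e-19) / (1.381e-23 * 448.0) = 24.23
Step 4: P(E1)/P(E2) = exp(24.23) = 3.329e+10

3.329e+10


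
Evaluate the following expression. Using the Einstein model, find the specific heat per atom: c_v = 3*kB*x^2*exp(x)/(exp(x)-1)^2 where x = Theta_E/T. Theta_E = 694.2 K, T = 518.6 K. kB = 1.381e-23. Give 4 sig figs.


Step 1: x = Theta_E/T = 694.2/518.6 = 1.339
Step 2: x^2 = 1.792
Step 3: exp(x) = 3.814
Step 4: c_v = 3*1.381e-23*1.792*3.814/(3.814-1)^2 = 3.576e-23

3.576e-23


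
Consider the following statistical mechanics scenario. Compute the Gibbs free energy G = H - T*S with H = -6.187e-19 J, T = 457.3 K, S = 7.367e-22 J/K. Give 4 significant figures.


Step 1: T*S = 457.3 * 7.367e-22 = 3.369e-19 J
Step 2: G = H - T*S = -6.187e-19 - 3.369e-19
Step 3: G = -9.556e-19 J

-9.556e-19


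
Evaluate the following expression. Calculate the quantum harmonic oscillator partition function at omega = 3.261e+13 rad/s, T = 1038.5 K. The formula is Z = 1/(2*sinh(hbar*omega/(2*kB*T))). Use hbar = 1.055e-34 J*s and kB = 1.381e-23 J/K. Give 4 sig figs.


Step 1: Compute x = hbar*omega/(kB*T) = 1.055e-34*3.261e+13/(1.381e-23*1038.5) = 0.2399
Step 2: x/2 = 0.1199
Step 3: sinh(x/2) = 0.1202
Step 4: Z = 1/(2*0.1202) = 4.159

4.159


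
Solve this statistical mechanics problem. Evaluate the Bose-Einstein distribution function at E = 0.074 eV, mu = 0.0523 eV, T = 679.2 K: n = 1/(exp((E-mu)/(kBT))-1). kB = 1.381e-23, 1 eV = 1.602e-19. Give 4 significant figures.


Step 1: (E - mu) = 0.0217 eV
Step 2: x = (E-mu)*eV/(kB*T) = 0.0217*1.602e-19/(1.381e-23*679.2) = 0.3706
Step 3: exp(x) = 1.449
Step 4: n = 1/(exp(x)-1) = 2.229

2.229


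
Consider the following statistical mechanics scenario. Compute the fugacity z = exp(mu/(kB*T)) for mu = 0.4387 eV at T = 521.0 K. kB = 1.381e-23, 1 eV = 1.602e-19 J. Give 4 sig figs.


Step 1: Convert mu to Joules: 0.4387*1.602e-19 = 7.028e-20 J
Step 2: kB*T = 1.381e-23*521.0 = 7.195e-21 J
Step 3: mu/(kB*T) = 9.768
Step 4: z = exp(9.768) = 1.746e+04

1.746e+04


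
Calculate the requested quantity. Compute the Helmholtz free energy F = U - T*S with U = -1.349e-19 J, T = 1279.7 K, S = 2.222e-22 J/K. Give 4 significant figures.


Step 1: T*S = 1279.7 * 2.222e-22 = 2.843e-19 J
Step 2: F = U - T*S = -1.349e-19 - 2.843e-19
Step 3: F = -4.192e-19 J

-4.192e-19


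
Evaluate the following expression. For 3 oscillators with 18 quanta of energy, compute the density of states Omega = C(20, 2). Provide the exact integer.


Step 1: Use binomial coefficient C(20, 2)
Step 2: Numerator = 20! / 18!
Step 3: Denominator = 2!
Step 4: Omega = 190

190


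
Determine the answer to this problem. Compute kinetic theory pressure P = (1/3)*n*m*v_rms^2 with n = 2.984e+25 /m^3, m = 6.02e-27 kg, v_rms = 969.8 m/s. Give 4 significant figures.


Step 1: v_rms^2 = 969.8^2 = 9.405e+05
Step 2: n*m = 2.984e+25*6.02e-27 = 0.1796
Step 3: P = (1/3)*0.1796*9.405e+05 = 5.632e+04 Pa

5.632e+04


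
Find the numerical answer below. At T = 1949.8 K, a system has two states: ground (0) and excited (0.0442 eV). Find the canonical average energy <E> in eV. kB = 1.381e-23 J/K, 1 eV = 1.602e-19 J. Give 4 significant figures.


Step 1: beta*E = 0.0442*1.602e-19/(1.381e-23*1949.8) = 0.263
Step 2: exp(-beta*E) = 0.7688
Step 3: <E> = 0.0442*0.7688/(1+0.7688) = 0.01921 eV

0.01921


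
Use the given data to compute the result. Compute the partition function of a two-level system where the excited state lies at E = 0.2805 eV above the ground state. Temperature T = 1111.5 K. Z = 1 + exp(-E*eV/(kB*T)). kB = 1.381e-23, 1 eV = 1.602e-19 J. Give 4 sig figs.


Step 1: Compute beta*E = E*eV/(kB*T) = 0.2805*1.602e-19/(1.381e-23*1111.5) = 2.927
Step 2: exp(-beta*E) = exp(-2.927) = 0.05353
Step 3: Z = 1 + 0.05353 = 1.054

1.054


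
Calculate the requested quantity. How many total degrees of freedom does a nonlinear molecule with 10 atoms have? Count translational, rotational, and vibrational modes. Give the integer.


Step 1: Translational DOF = 3
Step 2: Rotational DOF (nonlinear) = 3
Step 3: Vibrational DOF = 3*10 - 6 = 24
Step 4: Total = 3 + 3 + 24 = 30

30


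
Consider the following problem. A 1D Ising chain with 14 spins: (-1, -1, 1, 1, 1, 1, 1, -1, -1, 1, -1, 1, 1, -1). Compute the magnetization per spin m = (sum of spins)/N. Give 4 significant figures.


Step 1: Count up spins (+1): 8, down spins (-1): 6
Step 2: Total magnetization M = 8 - 6 = 2
Step 3: m = M/N = 2/14 = 0.1429

0.1429


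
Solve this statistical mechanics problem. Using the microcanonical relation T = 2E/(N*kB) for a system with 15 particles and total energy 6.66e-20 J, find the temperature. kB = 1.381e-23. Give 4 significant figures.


Step 1: Numerator = 2*E = 2*6.66e-20 = 1.332e-19 J
Step 2: Denominator = N*kB = 15*1.381e-23 = 2.071e-22
Step 3: T = 1.332e-19 / 2.071e-22 = 643 K

643


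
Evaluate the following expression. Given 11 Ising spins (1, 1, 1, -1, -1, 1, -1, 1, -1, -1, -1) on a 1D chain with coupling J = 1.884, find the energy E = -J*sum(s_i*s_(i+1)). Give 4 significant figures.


Step 1: Nearest-neighbor products: 1, 1, -1, 1, -1, -1, -1, -1, 1, 1
Step 2: Sum of products = 0
Step 3: E = -1.884 * 0 = 0

0


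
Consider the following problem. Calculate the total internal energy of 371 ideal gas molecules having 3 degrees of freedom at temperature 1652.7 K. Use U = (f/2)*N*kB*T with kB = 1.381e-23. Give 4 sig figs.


Step 1: f/2 = 3/2 = 1.5
Step 2: N*kB*T = 371*1.381e-23*1652.7 = 8.468e-18
Step 3: U = 1.5 * 8.468e-18 = 1.27e-17 J

1.27e-17


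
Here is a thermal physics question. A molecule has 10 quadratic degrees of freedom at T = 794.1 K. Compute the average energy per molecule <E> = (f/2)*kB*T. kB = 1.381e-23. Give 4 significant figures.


Step 1: f/2 = 10/2 = 5
Step 2: kB*T = 1.381e-23 * 794.1 = 1.097e-20
Step 3: <E> = 5 * 1.097e-20 = 5.483e-20 J

5.483e-20


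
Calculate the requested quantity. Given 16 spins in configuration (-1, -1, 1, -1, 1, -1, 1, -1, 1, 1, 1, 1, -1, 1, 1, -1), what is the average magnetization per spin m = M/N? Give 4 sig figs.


Step 1: Count up spins (+1): 9, down spins (-1): 7
Step 2: Total magnetization M = 9 - 7 = 2
Step 3: m = M/N = 2/16 = 0.125

0.125


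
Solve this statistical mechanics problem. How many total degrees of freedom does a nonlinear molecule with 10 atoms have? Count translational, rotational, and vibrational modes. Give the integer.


Step 1: Translational DOF = 3
Step 2: Rotational DOF (nonlinear) = 3
Step 3: Vibrational DOF = 3*10 - 6 = 24
Step 4: Total = 3 + 3 + 24 = 30

30


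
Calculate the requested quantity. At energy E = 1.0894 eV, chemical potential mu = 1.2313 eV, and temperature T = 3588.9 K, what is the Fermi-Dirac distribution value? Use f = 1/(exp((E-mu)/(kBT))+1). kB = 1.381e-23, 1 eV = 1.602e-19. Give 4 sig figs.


Step 1: (E - mu) = 1.0894 - 1.2313 = -0.1419 eV
Step 2: Convert: (E-mu)*eV = -2.273e-20 J
Step 3: x = (E-mu)*eV/(kB*T) = -0.4587
Step 4: f = 1/(exp(-0.4587)+1) = 0.6127

0.6127


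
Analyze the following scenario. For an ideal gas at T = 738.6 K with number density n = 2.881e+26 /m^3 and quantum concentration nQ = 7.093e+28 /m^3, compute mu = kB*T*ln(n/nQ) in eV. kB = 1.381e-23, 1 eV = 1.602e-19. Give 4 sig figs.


Step 1: n/nQ = 2.881e+26/7.093e+28 = 0.004062
Step 2: ln(n/nQ) = -5.506
Step 3: mu = kB*T*ln(n/nQ) = 1.02e-20*-5.506 = -5.616e-20 J
Step 4: Convert to eV: -5.616e-20/1.602e-19 = -0.3506 eV

-0.3506


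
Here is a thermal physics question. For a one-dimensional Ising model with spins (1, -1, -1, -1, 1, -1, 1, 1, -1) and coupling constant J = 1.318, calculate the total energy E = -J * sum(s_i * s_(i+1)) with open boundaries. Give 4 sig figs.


Step 1: Nearest-neighbor products: -1, 1, 1, -1, -1, -1, 1, -1
Step 2: Sum of products = -2
Step 3: E = -1.318 * -2 = 2.636

2.636


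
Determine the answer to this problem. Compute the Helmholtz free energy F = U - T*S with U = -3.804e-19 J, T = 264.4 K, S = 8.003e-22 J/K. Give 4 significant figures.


Step 1: T*S = 264.4 * 8.003e-22 = 2.116e-19 J
Step 2: F = U - T*S = -3.804e-19 - 2.116e-19
Step 3: F = -5.92e-19 J

-5.92e-19


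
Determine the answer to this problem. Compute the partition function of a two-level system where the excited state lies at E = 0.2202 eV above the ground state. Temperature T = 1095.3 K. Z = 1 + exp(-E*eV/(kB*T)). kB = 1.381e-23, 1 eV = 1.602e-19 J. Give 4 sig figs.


Step 1: Compute beta*E = E*eV/(kB*T) = 0.2202*1.602e-19/(1.381e-23*1095.3) = 2.332
Step 2: exp(-beta*E) = exp(-2.332) = 0.09709
Step 3: Z = 1 + 0.09709 = 1.097

1.097


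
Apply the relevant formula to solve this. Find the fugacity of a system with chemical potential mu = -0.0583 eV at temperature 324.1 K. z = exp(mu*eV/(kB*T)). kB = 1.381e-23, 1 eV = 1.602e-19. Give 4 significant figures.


Step 1: Convert mu to Joules: -0.0583*1.602e-19 = -9.34e-21 J
Step 2: kB*T = 1.381e-23*324.1 = 4.476e-21 J
Step 3: mu/(kB*T) = -2.087
Step 4: z = exp(-2.087) = 0.1241

0.1241


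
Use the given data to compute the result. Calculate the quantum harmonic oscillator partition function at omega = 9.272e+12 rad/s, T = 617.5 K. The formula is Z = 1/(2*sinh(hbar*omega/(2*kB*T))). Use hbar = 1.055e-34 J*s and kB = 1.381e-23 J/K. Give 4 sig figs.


Step 1: Compute x = hbar*omega/(kB*T) = 1.055e-34*9.272e+12/(1.381e-23*617.5) = 0.1147
Step 2: x/2 = 0.05735
Step 3: sinh(x/2) = 0.05739
Step 4: Z = 1/(2*0.05739) = 8.713

8.713


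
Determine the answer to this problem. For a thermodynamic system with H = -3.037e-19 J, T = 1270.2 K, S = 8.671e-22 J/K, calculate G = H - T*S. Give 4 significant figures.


Step 1: T*S = 1270.2 * 8.671e-22 = 1.101e-18 J
Step 2: G = H - T*S = -3.037e-19 - 1.101e-18
Step 3: G = -1.405e-18 J

-1.405e-18


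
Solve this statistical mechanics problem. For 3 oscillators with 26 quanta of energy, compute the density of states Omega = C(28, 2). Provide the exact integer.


Step 1: Use binomial coefficient C(28, 2)
Step 2: Numerator = 28! / 26!
Step 3: Denominator = 2!
Step 4: Omega = 378

378


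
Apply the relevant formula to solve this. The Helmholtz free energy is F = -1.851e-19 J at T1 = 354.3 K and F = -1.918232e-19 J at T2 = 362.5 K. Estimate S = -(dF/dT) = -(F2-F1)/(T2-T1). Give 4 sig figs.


Step 1: dF = F2 - F1 = -1.918232e-19 - (-1.851e-19) = -6.7232e-21 J
Step 2: dT = T2 - T1 = 362.5 - 354.3 = 8.2 K
Step 3: S = -dF/dT = -(-6.7232e-21)/8.2 = 8.199e-22 J/K

8.199e-22


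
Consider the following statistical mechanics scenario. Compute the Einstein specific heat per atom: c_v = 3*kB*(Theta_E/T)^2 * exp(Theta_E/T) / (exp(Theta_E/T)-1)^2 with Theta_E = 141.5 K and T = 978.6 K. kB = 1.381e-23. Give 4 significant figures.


Step 1: x = Theta_E/T = 141.5/978.6 = 0.1446
Step 2: x^2 = 0.02091
Step 3: exp(x) = 1.156
Step 4: c_v = 3*1.381e-23*0.02091*1.156/(1.156-1)^2 = 4.136e-23

4.136e-23


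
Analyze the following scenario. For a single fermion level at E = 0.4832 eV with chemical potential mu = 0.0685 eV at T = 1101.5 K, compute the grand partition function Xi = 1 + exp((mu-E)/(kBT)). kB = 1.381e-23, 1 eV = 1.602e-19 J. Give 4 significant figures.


Step 1: (mu - E) = 0.0685 - 0.4832 = -0.4147 eV
Step 2: x = (mu-E)*eV/(kB*T) = -0.4147*1.602e-19/(1.381e-23*1101.5) = -4.367
Step 3: exp(x) = 0.01268
Step 4: Xi = 1 + 0.01268 = 1.013

1.013


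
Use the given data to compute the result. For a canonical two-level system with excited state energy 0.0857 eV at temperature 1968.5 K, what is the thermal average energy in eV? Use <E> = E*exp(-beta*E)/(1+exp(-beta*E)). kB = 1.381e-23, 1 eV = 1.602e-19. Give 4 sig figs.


Step 1: beta*E = 0.0857*1.602e-19/(1.381e-23*1968.5) = 0.505
Step 2: exp(-beta*E) = 0.6035
Step 3: <E> = 0.0857*0.6035/(1+0.6035) = 0.03225 eV

0.03225


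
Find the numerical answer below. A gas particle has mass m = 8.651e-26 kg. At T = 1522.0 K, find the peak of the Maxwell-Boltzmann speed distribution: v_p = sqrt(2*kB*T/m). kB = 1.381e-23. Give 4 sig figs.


Step 1: Numerator = 2*kB*T = 2*1.381e-23*1522.0 = 4.204e-20
Step 2: Ratio = 4.204e-20 / 8.651e-26 = 4.859e+05
Step 3: v_p = sqrt(4.859e+05) = 697.1 m/s

697.1


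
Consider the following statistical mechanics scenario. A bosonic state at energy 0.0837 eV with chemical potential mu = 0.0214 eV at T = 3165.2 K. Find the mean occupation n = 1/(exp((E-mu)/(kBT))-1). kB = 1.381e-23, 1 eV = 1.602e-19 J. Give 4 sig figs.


Step 1: (E - mu) = 0.0623 eV
Step 2: x = (E-mu)*eV/(kB*T) = 0.0623*1.602e-19/(1.381e-23*3165.2) = 0.2283
Step 3: exp(x) = 1.256
Step 4: n = 1/(exp(x)-1) = 3.899

3.899


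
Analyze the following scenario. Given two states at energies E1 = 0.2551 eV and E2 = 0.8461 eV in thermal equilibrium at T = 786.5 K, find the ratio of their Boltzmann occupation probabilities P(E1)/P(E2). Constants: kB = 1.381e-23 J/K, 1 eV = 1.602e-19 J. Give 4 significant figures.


Step 1: Compute energy difference dE = E1 - E2 = 0.2551 - 0.8461 = -0.591 eV
Step 2: Convert to Joules: dE_J = -0.591 * 1.602e-19 = -9.468e-20 J
Step 3: Compute exponent = -dE_J / (kB * T) = -(-9.468e-20) / (1.381e-23 * 786.5) = 8.717
Step 4: P(E1)/P(E2) = exp(8.717) = 6105

6105


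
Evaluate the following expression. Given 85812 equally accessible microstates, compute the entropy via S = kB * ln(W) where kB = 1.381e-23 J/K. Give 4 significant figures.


Step 1: ln(W) = ln(85812) = 11.36
Step 2: S = kB * ln(W) = 1.381e-23 * 11.36
Step 3: S = 1.569e-22 J/K

1.569e-22


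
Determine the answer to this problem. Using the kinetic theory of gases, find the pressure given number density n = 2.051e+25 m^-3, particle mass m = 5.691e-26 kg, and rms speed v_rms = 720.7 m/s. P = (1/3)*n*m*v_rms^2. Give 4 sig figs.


Step 1: v_rms^2 = 720.7^2 = 5.194e+05
Step 2: n*m = 2.051e+25*5.691e-26 = 1.167
Step 3: P = (1/3)*1.167*5.194e+05 = 2.021e+05 Pa

2.021e+05


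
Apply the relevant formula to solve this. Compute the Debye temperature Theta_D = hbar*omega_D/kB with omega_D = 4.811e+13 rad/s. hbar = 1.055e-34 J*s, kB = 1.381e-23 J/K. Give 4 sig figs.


Step 1: hbar*omega_D = 1.055e-34 * 4.811e+13 = 5.076e-21 J
Step 2: Theta_D = 5.076e-21 / 1.381e-23
Step 3: Theta_D = 367.5 K

367.5


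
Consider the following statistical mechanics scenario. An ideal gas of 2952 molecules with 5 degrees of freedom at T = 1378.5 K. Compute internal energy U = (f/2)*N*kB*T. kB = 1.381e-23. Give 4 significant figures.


Step 1: f/2 = 5/2 = 2.5
Step 2: N*kB*T = 2952*1.381e-23*1378.5 = 5.62e-17
Step 3: U = 2.5 * 5.62e-17 = 1.405e-16 J

1.405e-16


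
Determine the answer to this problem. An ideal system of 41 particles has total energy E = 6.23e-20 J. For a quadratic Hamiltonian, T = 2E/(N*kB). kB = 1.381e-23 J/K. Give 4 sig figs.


Step 1: Numerator = 2*E = 2*6.23e-20 = 1.246e-19 J
Step 2: Denominator = N*kB = 41*1.381e-23 = 5.662e-22
Step 3: T = 1.246e-19 / 5.662e-22 = 220.1 K

220.1


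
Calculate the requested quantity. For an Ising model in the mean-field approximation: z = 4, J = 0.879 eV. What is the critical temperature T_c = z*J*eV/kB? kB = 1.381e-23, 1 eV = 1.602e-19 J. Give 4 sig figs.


Step 1: z*J = 4*0.879 = 3.516 eV
Step 2: Convert to Joules: 3.516*1.602e-19 = 5.633e-19 J
Step 3: T_c = 5.633e-19 / 1.381e-23 = 4.079e+04 K

4.079e+04


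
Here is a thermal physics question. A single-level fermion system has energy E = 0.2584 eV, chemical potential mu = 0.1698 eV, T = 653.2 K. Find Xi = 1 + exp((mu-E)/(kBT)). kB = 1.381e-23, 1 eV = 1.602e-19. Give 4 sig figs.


Step 1: (mu - E) = 0.1698 - 0.2584 = -0.0886 eV
Step 2: x = (mu-E)*eV/(kB*T) = -0.0886*1.602e-19/(1.381e-23*653.2) = -1.573
Step 3: exp(x) = 0.2073
Step 4: Xi = 1 + 0.2073 = 1.207

1.207


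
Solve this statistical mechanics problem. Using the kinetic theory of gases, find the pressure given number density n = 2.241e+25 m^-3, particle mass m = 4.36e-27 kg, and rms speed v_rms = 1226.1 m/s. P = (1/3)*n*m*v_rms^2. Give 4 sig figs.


Step 1: v_rms^2 = 1226.1^2 = 1.503e+06
Step 2: n*m = 2.241e+25*4.36e-27 = 0.09771
Step 3: P = (1/3)*0.09771*1.503e+06 = 4.896e+04 Pa

4.896e+04


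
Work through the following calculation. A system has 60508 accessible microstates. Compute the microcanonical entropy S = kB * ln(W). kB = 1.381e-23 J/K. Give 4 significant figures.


Step 1: ln(W) = ln(60508) = 11.01
Step 2: S = kB * ln(W) = 1.381e-23 * 11.01
Step 3: S = 1.521e-22 J/K

1.521e-22


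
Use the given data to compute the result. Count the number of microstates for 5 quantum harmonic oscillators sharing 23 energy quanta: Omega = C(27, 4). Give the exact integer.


Step 1: Use binomial coefficient C(27, 4)
Step 2: Numerator = 27! / 23!
Step 3: Denominator = 4!
Step 4: Omega = 17550

17550


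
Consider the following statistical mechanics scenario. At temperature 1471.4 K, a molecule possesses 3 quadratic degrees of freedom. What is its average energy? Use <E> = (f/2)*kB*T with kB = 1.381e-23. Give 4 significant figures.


Step 1: f/2 = 3/2 = 1.5
Step 2: kB*T = 1.381e-23 * 1471.4 = 2.032e-20
Step 3: <E> = 1.5 * 2.032e-20 = 3.048e-20 J

3.048e-20


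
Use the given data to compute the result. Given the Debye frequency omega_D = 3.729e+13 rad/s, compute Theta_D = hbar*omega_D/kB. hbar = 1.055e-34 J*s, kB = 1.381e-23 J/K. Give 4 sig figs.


Step 1: hbar*omega_D = 1.055e-34 * 3.729e+13 = 3.934e-21 J
Step 2: Theta_D = 3.934e-21 / 1.381e-23
Step 3: Theta_D = 284.9 K

284.9


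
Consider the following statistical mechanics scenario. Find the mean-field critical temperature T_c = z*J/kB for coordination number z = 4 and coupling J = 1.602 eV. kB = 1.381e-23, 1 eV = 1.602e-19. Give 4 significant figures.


Step 1: z*J = 4*1.602 = 6.408 eV
Step 2: Convert to Joules: 6.408*1.602e-19 = 1.027e-18 J
Step 3: T_c = 1.027e-18 / 1.381e-23 = 7.433e+04 K

7.433e+04


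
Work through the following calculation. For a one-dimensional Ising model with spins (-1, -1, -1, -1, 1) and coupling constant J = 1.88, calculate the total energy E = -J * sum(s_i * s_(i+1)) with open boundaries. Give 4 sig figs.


Step 1: Nearest-neighbor products: 1, 1, 1, -1
Step 2: Sum of products = 2
Step 3: E = -1.88 * 2 = -3.76

-3.76


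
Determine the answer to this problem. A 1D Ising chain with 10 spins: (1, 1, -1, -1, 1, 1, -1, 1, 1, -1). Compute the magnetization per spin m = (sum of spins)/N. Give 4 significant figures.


Step 1: Count up spins (+1): 6, down spins (-1): 4
Step 2: Total magnetization M = 6 - 4 = 2
Step 3: m = M/N = 2/10 = 0.2

0.2


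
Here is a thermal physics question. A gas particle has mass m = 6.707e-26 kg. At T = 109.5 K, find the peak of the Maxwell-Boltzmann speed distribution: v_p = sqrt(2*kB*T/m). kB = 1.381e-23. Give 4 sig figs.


Step 1: Numerator = 2*kB*T = 2*1.381e-23*109.5 = 3.024e-21
Step 2: Ratio = 3.024e-21 / 6.707e-26 = 4.509e+04
Step 3: v_p = sqrt(4.509e+04) = 212.4 m/s

212.4


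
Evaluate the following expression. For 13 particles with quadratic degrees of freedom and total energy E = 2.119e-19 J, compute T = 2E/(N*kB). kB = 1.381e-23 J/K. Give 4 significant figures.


Step 1: Numerator = 2*E = 2*2.119e-19 = 4.238e-19 J
Step 2: Denominator = N*kB = 13*1.381e-23 = 1.795e-22
Step 3: T = 4.238e-19 / 1.795e-22 = 2361 K

2361


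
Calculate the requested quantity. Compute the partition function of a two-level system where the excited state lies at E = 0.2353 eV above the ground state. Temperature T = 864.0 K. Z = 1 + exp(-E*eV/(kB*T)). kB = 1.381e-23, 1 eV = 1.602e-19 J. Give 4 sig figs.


Step 1: Compute beta*E = E*eV/(kB*T) = 0.2353*1.602e-19/(1.381e-23*864.0) = 3.159
Step 2: exp(-beta*E) = exp(-3.159) = 0.04246
Step 3: Z = 1 + 0.04246 = 1.042

1.042


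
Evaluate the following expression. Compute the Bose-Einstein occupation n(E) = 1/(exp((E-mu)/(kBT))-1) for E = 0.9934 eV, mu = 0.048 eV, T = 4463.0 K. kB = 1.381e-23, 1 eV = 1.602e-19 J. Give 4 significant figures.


Step 1: (E - mu) = 0.9454 eV
Step 2: x = (E-mu)*eV/(kB*T) = 0.9454*1.602e-19/(1.381e-23*4463.0) = 2.457
Step 3: exp(x) = 11.67
Step 4: n = 1/(exp(x)-1) = 0.09369

0.09369


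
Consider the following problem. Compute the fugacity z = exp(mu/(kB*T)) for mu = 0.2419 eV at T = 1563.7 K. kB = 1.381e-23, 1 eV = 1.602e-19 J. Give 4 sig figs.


Step 1: Convert mu to Joules: 0.2419*1.602e-19 = 3.875e-20 J
Step 2: kB*T = 1.381e-23*1563.7 = 2.159e-20 J
Step 3: mu/(kB*T) = 1.795
Step 4: z = exp(1.795) = 6.017

6.017


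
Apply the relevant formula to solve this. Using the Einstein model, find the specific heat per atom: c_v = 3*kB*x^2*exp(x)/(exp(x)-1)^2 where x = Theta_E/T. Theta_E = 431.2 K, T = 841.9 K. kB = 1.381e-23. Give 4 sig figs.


Step 1: x = Theta_E/T = 431.2/841.9 = 0.5122
Step 2: x^2 = 0.2623
Step 3: exp(x) = 1.669
Step 4: c_v = 3*1.381e-23*0.2623*1.669/(1.669-1)^2 = 4.054e-23

4.054e-23


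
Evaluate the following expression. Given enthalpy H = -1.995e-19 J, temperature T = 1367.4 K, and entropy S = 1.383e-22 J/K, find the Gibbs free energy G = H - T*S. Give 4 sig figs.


Step 1: T*S = 1367.4 * 1.383e-22 = 1.891e-19 J
Step 2: G = H - T*S = -1.995e-19 - 1.891e-19
Step 3: G = -3.886e-19 J

-3.886e-19


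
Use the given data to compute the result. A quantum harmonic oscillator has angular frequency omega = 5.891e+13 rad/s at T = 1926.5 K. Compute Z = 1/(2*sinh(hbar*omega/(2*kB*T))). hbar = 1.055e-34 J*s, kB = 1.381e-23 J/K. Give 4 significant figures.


Step 1: Compute x = hbar*omega/(kB*T) = 1.055e-34*5.891e+13/(1.381e-23*1926.5) = 0.2336
Step 2: x/2 = 0.1168
Step 3: sinh(x/2) = 0.1171
Step 4: Z = 1/(2*0.1171) = 4.271

4.271


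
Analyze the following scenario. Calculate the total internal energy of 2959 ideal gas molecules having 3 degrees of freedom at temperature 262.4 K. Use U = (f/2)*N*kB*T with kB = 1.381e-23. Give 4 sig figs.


Step 1: f/2 = 3/2 = 1.5
Step 2: N*kB*T = 2959*1.381e-23*262.4 = 1.072e-17
Step 3: U = 1.5 * 1.072e-17 = 1.608e-17 J

1.608e-17


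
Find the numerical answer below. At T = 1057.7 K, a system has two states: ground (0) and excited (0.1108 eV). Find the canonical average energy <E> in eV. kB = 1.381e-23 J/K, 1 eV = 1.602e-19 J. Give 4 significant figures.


Step 1: beta*E = 0.1108*1.602e-19/(1.381e-23*1057.7) = 1.215
Step 2: exp(-beta*E) = 0.2967
Step 3: <E> = 0.1108*0.2967/(1+0.2967) = 0.02535 eV

0.02535


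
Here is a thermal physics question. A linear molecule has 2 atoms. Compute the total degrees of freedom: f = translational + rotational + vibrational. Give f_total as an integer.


Step 1: Translational DOF = 3
Step 2: Rotational DOF (linear) = 2
Step 3: Vibrational DOF = 3*2 - 5 = 1
Step 4: Total = 3 + 2 + 1 = 6

6


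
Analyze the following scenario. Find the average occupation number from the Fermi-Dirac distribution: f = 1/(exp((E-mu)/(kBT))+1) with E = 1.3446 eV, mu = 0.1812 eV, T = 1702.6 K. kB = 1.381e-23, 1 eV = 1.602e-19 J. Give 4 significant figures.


Step 1: (E - mu) = 1.3446 - 0.1812 = 1.163 eV
Step 2: Convert: (E-mu)*eV = 1.864e-19 J
Step 3: x = (E-mu)*eV/(kB*T) = 7.927
Step 4: f = 1/(exp(7.927)+1) = 0.0003609

0.0003609


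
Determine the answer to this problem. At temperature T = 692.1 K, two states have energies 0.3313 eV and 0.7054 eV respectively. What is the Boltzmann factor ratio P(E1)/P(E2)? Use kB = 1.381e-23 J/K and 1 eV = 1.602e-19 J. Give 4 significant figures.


Step 1: Compute energy difference dE = E1 - E2 = 0.3313 - 0.7054 = -0.3741 eV
Step 2: Convert to Joules: dE_J = -0.3741 * 1.602e-19 = -5.993e-20 J
Step 3: Compute exponent = -dE_J / (kB * T) = -(-5.993e-20) / (1.381e-23 * 692.1) = 6.27
Step 4: P(E1)/P(E2) = exp(6.27) = 528.6

528.6


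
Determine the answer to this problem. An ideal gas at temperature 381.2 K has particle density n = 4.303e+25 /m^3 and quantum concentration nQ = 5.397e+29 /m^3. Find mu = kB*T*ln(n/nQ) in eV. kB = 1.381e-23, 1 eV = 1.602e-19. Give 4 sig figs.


Step 1: n/nQ = 4.303e+25/5.397e+29 = 7.973e-05
Step 2: ln(n/nQ) = -9.437
Step 3: mu = kB*T*ln(n/nQ) = 5.264e-21*-9.437 = -4.968e-20 J
Step 4: Convert to eV: -4.968e-20/1.602e-19 = -0.3101 eV

-0.3101


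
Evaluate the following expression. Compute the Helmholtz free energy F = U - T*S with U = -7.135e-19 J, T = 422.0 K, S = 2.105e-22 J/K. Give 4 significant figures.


Step 1: T*S = 422.0 * 2.105e-22 = 8.883e-20 J
Step 2: F = U - T*S = -7.135e-19 - 8.883e-20
Step 3: F = -8.023e-19 J

-8.023e-19


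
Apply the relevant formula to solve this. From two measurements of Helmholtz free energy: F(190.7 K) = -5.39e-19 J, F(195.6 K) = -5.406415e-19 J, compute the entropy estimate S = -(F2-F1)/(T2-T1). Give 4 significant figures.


Step 1: dF = F2 - F1 = -5.406415e-19 - (-5.39e-19) = -1.6415e-21 J
Step 2: dT = T2 - T1 = 195.6 - 190.7 = 4.9 K
Step 3: S = -dF/dT = -(-1.6415e-21)/4.9 = 3.35e-22 J/K

3.35e-22


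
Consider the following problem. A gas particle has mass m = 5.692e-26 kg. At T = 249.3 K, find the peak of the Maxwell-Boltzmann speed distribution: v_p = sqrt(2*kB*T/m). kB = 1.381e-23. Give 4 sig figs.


Step 1: Numerator = 2*kB*T = 2*1.381e-23*249.3 = 6.886e-21
Step 2: Ratio = 6.886e-21 / 5.692e-26 = 1.21e+05
Step 3: v_p = sqrt(1.21e+05) = 347.8 m/s

347.8


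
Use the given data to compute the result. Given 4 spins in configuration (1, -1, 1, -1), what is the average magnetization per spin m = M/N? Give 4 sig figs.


Step 1: Count up spins (+1): 2, down spins (-1): 2
Step 2: Total magnetization M = 2 - 2 = 0
Step 3: m = M/N = 0/4 = 0

0


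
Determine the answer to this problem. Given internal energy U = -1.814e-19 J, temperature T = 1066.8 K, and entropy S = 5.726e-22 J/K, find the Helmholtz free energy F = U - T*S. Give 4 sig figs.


Step 1: T*S = 1066.8 * 5.726e-22 = 6.108e-19 J
Step 2: F = U - T*S = -1.814e-19 - 6.108e-19
Step 3: F = -7.922e-19 J

-7.922e-19


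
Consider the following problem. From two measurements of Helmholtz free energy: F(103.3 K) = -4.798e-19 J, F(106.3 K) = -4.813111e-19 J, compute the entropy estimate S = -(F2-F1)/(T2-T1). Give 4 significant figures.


Step 1: dF = F2 - F1 = -4.813111e-19 - (-4.798e-19) = -1.5111e-21 J
Step 2: dT = T2 - T1 = 106.3 - 103.3 = 3 K
Step 3: S = -dF/dT = -(-1.5111e-21)/3 = 5.037e-22 J/K

5.037e-22


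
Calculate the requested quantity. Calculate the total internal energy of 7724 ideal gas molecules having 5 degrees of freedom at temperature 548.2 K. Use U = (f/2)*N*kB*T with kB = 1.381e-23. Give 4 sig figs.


Step 1: f/2 = 5/2 = 2.5
Step 2: N*kB*T = 7724*1.381e-23*548.2 = 5.848e-17
Step 3: U = 2.5 * 5.848e-17 = 1.462e-16 J

1.462e-16


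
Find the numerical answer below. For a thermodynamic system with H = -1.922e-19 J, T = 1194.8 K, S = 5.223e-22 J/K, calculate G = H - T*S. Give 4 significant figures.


Step 1: T*S = 1194.8 * 5.223e-22 = 6.24e-19 J
Step 2: G = H - T*S = -1.922e-19 - 6.24e-19
Step 3: G = -8.162e-19 J

-8.162e-19


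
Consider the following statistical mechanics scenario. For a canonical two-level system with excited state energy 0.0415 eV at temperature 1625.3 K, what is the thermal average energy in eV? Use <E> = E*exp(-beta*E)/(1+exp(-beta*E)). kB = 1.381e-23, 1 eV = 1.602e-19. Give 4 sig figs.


Step 1: beta*E = 0.0415*1.602e-19/(1.381e-23*1625.3) = 0.2962
Step 2: exp(-beta*E) = 0.7436
Step 3: <E> = 0.0415*0.7436/(1+0.7436) = 0.0177 eV

0.0177
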